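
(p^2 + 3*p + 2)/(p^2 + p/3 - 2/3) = 3*(p + 2)/(3*p - 2)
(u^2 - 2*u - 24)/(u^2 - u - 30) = (u + 4)/(u + 5)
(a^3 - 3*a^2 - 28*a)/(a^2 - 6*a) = (a^2 - 3*a - 28)/(a - 6)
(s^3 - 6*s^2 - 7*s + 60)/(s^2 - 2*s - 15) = s - 4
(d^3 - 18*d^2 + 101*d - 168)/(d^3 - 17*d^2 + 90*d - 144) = (d - 7)/(d - 6)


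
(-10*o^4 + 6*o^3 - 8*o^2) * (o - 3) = -10*o^5 + 36*o^4 - 26*o^3 + 24*o^2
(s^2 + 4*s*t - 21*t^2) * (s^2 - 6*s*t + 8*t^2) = s^4 - 2*s^3*t - 37*s^2*t^2 + 158*s*t^3 - 168*t^4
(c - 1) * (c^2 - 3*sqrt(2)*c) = c^3 - 3*sqrt(2)*c^2 - c^2 + 3*sqrt(2)*c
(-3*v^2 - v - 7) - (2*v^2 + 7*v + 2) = -5*v^2 - 8*v - 9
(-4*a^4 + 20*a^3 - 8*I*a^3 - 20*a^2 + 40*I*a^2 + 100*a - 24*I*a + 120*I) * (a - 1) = -4*a^5 + 24*a^4 - 8*I*a^4 - 40*a^3 + 48*I*a^3 + 120*a^2 - 64*I*a^2 - 100*a + 144*I*a - 120*I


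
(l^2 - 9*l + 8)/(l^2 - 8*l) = (l - 1)/l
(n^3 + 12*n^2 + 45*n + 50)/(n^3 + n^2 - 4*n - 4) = (n^2 + 10*n + 25)/(n^2 - n - 2)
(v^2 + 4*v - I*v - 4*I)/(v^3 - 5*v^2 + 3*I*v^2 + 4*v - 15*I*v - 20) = (v + 4)/(v^2 + v*(-5 + 4*I) - 20*I)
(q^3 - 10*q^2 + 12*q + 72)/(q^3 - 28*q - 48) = (q - 6)/(q + 4)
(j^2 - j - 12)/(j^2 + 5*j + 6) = (j - 4)/(j + 2)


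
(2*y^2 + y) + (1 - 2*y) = 2*y^2 - y + 1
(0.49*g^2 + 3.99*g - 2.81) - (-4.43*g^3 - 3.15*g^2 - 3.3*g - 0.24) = 4.43*g^3 + 3.64*g^2 + 7.29*g - 2.57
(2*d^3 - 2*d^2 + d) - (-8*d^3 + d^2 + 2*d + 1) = 10*d^3 - 3*d^2 - d - 1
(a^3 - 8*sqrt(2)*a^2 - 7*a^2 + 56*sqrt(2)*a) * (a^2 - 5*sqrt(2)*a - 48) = a^5 - 13*sqrt(2)*a^4 - 7*a^4 + 32*a^3 + 91*sqrt(2)*a^3 - 224*a^2 + 384*sqrt(2)*a^2 - 2688*sqrt(2)*a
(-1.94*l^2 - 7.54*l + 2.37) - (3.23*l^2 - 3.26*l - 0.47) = -5.17*l^2 - 4.28*l + 2.84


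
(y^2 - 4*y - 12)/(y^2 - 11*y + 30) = (y + 2)/(y - 5)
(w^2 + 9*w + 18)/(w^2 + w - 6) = (w + 6)/(w - 2)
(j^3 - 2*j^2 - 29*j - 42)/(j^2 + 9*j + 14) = (j^2 - 4*j - 21)/(j + 7)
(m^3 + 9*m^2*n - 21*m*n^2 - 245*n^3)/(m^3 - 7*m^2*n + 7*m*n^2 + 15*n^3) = (m^2 + 14*m*n + 49*n^2)/(m^2 - 2*m*n - 3*n^2)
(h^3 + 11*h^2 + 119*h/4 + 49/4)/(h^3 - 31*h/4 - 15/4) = (2*h^2 + 21*h + 49)/(2*h^2 - h - 15)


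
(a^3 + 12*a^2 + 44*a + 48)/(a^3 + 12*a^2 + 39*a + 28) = (a^2 + 8*a + 12)/(a^2 + 8*a + 7)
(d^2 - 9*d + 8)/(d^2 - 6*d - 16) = (d - 1)/(d + 2)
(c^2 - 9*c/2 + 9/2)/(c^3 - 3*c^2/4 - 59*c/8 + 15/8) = 4*(2*c - 3)/(8*c^2 + 18*c - 5)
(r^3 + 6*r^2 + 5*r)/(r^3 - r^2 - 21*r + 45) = r*(r + 1)/(r^2 - 6*r + 9)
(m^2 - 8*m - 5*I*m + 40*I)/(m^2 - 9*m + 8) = (m - 5*I)/(m - 1)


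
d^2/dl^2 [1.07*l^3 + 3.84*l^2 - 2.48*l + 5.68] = 6.42*l + 7.68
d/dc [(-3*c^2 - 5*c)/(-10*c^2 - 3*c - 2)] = (-41*c^2 + 12*c + 10)/(100*c^4 + 60*c^3 + 49*c^2 + 12*c + 4)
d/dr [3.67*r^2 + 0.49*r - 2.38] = 7.34*r + 0.49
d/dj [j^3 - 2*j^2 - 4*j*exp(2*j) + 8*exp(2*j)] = 3*j^2 - 8*j*exp(2*j) - 4*j + 12*exp(2*j)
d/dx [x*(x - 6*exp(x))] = -x*(6*exp(x) - 1) + x - 6*exp(x)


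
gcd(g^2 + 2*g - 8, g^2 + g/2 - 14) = g + 4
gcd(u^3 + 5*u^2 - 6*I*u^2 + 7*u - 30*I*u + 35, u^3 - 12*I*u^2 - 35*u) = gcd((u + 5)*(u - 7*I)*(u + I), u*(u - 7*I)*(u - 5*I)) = u - 7*I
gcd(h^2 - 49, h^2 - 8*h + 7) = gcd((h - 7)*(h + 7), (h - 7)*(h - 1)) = h - 7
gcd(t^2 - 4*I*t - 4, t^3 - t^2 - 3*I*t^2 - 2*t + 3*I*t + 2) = t - 2*I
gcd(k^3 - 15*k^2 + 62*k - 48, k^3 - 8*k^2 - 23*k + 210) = k - 6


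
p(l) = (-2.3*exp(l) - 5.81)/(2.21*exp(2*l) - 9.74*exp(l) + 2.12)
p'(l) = (-2.3*exp(l) - 5.81)*(-4.42*exp(2*l) + 9.74*exp(l))/(2.21*exp(2*l) - 9.74*exp(l) + 2.12)^2 - 2.3*exp(l)/(2.21*exp(2*l) - 9.74*exp(l) + 2.12)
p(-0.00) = 1.50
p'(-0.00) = -1.05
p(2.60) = -0.14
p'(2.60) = 0.22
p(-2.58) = -4.29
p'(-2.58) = -2.32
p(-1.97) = -7.62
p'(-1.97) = -12.45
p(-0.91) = 4.67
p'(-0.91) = -9.73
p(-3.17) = -3.44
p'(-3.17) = -0.86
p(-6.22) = -2.77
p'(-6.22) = -0.03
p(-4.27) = -2.94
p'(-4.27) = -0.22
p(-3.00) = -3.61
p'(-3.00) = -1.11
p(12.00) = 0.00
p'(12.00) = 0.00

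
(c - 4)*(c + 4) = c^2 - 16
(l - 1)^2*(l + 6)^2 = l^4 + 10*l^3 + 13*l^2 - 60*l + 36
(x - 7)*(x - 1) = x^2 - 8*x + 7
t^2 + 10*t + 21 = (t + 3)*(t + 7)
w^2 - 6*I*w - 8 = (w - 4*I)*(w - 2*I)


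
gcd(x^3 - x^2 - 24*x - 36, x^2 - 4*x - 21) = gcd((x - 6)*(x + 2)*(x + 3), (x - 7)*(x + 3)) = x + 3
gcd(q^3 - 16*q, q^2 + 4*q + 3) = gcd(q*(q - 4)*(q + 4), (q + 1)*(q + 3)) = 1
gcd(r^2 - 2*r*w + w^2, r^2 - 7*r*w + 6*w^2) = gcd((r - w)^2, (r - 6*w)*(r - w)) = r - w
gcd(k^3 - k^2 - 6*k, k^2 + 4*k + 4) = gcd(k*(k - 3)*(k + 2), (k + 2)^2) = k + 2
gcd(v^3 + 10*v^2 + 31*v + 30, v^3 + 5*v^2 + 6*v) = v^2 + 5*v + 6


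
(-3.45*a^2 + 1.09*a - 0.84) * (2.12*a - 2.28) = -7.314*a^3 + 10.1768*a^2 - 4.266*a + 1.9152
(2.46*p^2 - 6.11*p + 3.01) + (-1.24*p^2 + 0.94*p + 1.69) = 1.22*p^2 - 5.17*p + 4.7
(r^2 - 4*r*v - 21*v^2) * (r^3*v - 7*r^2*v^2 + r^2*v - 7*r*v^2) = r^5*v - 11*r^4*v^2 + r^4*v + 7*r^3*v^3 - 11*r^3*v^2 + 147*r^2*v^4 + 7*r^2*v^3 + 147*r*v^4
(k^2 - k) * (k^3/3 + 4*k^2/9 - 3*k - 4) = k^5/3 + k^4/9 - 31*k^3/9 - k^2 + 4*k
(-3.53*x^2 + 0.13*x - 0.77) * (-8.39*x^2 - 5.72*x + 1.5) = 29.6167*x^4 + 19.1009*x^3 + 0.4217*x^2 + 4.5994*x - 1.155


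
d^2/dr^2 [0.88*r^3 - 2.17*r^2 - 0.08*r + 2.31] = 5.28*r - 4.34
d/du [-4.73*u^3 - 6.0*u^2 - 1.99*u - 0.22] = -14.19*u^2 - 12.0*u - 1.99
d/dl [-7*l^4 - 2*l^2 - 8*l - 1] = -28*l^3 - 4*l - 8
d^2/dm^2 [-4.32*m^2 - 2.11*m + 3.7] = -8.64000000000000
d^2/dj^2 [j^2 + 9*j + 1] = 2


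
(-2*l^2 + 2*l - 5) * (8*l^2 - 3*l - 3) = -16*l^4 + 22*l^3 - 40*l^2 + 9*l + 15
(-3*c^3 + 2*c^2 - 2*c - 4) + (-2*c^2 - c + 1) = -3*c^3 - 3*c - 3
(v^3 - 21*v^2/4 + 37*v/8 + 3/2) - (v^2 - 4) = v^3 - 25*v^2/4 + 37*v/8 + 11/2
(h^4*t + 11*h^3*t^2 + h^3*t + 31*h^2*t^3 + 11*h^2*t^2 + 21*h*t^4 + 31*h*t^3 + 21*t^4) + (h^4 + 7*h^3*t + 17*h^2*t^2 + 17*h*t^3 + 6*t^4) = h^4*t + h^4 + 11*h^3*t^2 + 8*h^3*t + 31*h^2*t^3 + 28*h^2*t^2 + 21*h*t^4 + 48*h*t^3 + 27*t^4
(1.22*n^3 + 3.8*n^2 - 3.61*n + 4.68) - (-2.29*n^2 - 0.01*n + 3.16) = 1.22*n^3 + 6.09*n^2 - 3.6*n + 1.52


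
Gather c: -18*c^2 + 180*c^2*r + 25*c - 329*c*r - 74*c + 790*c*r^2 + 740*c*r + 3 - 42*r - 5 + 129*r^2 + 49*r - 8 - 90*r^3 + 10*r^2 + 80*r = c^2*(180*r - 18) + c*(790*r^2 + 411*r - 49) - 90*r^3 + 139*r^2 + 87*r - 10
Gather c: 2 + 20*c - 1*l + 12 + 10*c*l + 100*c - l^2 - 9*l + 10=c*(10*l + 120) - l^2 - 10*l + 24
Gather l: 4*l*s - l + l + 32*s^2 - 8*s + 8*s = 4*l*s + 32*s^2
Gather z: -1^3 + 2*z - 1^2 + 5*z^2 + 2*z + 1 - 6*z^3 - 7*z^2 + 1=-6*z^3 - 2*z^2 + 4*z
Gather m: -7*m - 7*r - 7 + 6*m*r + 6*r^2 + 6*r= m*(6*r - 7) + 6*r^2 - r - 7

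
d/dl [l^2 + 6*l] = 2*l + 6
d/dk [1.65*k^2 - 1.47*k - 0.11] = 3.3*k - 1.47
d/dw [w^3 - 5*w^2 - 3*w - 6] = 3*w^2 - 10*w - 3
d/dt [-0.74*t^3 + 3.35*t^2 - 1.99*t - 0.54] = -2.22*t^2 + 6.7*t - 1.99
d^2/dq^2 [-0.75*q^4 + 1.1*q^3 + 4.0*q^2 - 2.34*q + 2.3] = -9.0*q^2 + 6.6*q + 8.0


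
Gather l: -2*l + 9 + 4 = 13 - 2*l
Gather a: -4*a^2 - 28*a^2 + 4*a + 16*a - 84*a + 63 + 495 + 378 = -32*a^2 - 64*a + 936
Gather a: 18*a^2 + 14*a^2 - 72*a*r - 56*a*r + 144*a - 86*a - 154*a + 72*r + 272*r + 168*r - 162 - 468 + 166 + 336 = 32*a^2 + a*(-128*r - 96) + 512*r - 128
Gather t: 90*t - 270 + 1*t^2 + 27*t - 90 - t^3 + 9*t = -t^3 + t^2 + 126*t - 360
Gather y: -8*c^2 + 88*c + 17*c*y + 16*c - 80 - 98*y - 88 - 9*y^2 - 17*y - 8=-8*c^2 + 104*c - 9*y^2 + y*(17*c - 115) - 176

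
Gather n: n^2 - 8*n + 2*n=n^2 - 6*n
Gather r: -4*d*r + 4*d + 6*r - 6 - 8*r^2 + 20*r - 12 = 4*d - 8*r^2 + r*(26 - 4*d) - 18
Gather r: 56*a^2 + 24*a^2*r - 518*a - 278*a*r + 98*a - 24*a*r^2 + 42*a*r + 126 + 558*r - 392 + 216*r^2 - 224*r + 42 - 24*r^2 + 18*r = 56*a^2 - 420*a + r^2*(192 - 24*a) + r*(24*a^2 - 236*a + 352) - 224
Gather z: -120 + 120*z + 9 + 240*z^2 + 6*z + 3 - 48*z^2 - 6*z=192*z^2 + 120*z - 108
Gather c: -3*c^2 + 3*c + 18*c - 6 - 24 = -3*c^2 + 21*c - 30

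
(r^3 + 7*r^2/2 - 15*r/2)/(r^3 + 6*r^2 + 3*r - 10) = r*(2*r - 3)/(2*(r^2 + r - 2))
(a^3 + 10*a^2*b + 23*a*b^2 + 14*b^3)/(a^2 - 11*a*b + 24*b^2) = (a^3 + 10*a^2*b + 23*a*b^2 + 14*b^3)/(a^2 - 11*a*b + 24*b^2)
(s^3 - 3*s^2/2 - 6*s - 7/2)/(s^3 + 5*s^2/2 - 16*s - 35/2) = (s + 1)/(s + 5)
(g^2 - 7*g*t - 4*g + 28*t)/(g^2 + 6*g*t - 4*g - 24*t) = (g - 7*t)/(g + 6*t)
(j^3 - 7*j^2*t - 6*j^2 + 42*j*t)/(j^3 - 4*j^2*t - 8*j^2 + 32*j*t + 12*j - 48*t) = j*(-j + 7*t)/(-j^2 + 4*j*t + 2*j - 8*t)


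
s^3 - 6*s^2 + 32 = (s - 4)^2*(s + 2)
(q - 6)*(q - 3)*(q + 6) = q^3 - 3*q^2 - 36*q + 108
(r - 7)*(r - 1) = r^2 - 8*r + 7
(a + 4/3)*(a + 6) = a^2 + 22*a/3 + 8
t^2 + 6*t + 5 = (t + 1)*(t + 5)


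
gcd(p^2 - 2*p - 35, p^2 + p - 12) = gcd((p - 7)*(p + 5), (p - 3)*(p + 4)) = 1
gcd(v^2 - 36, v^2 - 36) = v^2 - 36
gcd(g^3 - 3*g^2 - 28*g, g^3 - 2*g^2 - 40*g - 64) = g + 4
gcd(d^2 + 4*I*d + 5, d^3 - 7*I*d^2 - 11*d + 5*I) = d - I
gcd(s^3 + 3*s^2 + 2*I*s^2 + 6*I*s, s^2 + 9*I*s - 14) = s + 2*I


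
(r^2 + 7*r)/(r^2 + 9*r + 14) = r/(r + 2)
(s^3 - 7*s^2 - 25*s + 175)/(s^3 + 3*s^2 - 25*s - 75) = (s - 7)/(s + 3)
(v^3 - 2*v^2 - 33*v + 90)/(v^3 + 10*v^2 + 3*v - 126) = (v - 5)/(v + 7)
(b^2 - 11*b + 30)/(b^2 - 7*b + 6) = (b - 5)/(b - 1)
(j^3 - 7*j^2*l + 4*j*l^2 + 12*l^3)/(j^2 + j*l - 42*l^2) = (j^2 - j*l - 2*l^2)/(j + 7*l)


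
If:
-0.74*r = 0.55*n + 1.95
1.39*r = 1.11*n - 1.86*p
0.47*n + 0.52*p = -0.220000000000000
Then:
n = -1.16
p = 0.63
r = -1.77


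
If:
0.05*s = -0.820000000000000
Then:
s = -16.40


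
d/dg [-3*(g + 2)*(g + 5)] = -6*g - 21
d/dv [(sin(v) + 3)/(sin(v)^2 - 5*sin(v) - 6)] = (-6*sin(v) + cos(v)^2 + 8)*cos(v)/((sin(v) - 6)^2*(sin(v) + 1)^2)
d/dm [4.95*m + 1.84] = 4.95000000000000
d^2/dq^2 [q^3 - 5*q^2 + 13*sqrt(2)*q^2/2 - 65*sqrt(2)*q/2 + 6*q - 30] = 6*q - 10 + 13*sqrt(2)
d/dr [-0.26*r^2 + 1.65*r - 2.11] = 1.65 - 0.52*r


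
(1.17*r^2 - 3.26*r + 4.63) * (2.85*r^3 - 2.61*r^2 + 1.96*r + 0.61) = 3.3345*r^5 - 12.3447*r^4 + 23.9973*r^3 - 17.7602*r^2 + 7.0862*r + 2.8243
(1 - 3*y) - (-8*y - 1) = 5*y + 2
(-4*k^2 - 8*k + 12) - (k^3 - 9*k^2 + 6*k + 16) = -k^3 + 5*k^2 - 14*k - 4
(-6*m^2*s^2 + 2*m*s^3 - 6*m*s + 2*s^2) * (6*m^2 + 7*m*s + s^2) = -36*m^4*s^2 - 30*m^3*s^3 - 36*m^3*s + 8*m^2*s^4 - 30*m^2*s^2 + 2*m*s^5 + 8*m*s^3 + 2*s^4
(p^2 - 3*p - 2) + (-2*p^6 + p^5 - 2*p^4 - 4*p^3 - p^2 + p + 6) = -2*p^6 + p^5 - 2*p^4 - 4*p^3 - 2*p + 4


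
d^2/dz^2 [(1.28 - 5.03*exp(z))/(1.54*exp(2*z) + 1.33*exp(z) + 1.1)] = (-11.929148*exp(4*z) + 22.445038*exp(3*z) + 58.990008*exp(2*z) + 0.949802000000002*exp(z) - 7.95894)*exp(z)/(3.652264*exp(6*z) + 9.462684*exp(5*z) + 15.998598*exp(4*z) + 15.870757*exp(3*z) + 11.42757*exp(2*z) + 4.8279*exp(z) + 1.331)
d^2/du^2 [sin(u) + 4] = -sin(u)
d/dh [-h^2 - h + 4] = -2*h - 1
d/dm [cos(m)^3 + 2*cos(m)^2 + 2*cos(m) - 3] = (3*sin(m)^2 - 4*cos(m) - 5)*sin(m)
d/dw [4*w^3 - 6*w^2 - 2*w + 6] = 12*w^2 - 12*w - 2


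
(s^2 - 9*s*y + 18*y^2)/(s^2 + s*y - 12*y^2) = (s - 6*y)/(s + 4*y)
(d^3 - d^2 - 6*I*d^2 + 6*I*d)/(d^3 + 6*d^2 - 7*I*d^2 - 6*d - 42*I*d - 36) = d*(d - 1)/(d^2 + d*(6 - I) - 6*I)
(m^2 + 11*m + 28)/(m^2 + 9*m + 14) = (m + 4)/(m + 2)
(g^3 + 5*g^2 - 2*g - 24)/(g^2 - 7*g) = (g^3 + 5*g^2 - 2*g - 24)/(g*(g - 7))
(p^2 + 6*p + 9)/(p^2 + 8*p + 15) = (p + 3)/(p + 5)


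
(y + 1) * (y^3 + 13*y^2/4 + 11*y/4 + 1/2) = y^4 + 17*y^3/4 + 6*y^2 + 13*y/4 + 1/2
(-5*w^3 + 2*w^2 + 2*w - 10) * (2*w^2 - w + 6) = -10*w^5 + 9*w^4 - 28*w^3 - 10*w^2 + 22*w - 60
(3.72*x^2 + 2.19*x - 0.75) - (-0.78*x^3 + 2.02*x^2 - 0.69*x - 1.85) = 0.78*x^3 + 1.7*x^2 + 2.88*x + 1.1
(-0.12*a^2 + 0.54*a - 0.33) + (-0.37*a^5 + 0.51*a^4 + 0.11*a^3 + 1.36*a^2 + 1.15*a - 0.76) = -0.37*a^5 + 0.51*a^4 + 0.11*a^3 + 1.24*a^2 + 1.69*a - 1.09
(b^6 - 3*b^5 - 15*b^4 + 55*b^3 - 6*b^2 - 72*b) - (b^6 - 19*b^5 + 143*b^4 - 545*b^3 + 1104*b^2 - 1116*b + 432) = 16*b^5 - 158*b^4 + 600*b^3 - 1110*b^2 + 1044*b - 432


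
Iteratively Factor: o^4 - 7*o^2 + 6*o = (o - 2)*(o^3 + 2*o^2 - 3*o) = (o - 2)*(o - 1)*(o^2 + 3*o) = o*(o - 2)*(o - 1)*(o + 3)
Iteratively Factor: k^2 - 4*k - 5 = (k + 1)*(k - 5)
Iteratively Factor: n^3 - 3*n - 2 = (n + 1)*(n^2 - n - 2) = (n + 1)^2*(n - 2)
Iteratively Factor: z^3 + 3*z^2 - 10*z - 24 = (z + 4)*(z^2 - z - 6) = (z + 2)*(z + 4)*(z - 3)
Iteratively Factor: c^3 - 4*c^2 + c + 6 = (c - 2)*(c^2 - 2*c - 3) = (c - 3)*(c - 2)*(c + 1)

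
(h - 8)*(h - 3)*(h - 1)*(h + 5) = h^4 - 7*h^3 - 25*h^2 + 151*h - 120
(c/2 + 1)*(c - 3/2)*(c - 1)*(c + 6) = c^4/2 + 11*c^3/4 - 13*c^2/4 - 9*c + 9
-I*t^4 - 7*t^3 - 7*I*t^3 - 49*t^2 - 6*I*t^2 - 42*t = t*(t + 6)*(t - 7*I)*(-I*t - I)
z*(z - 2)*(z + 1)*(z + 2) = z^4 + z^3 - 4*z^2 - 4*z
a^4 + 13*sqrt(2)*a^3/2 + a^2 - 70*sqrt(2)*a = a*(a - 2*sqrt(2))*(a + 7*sqrt(2)/2)*(a + 5*sqrt(2))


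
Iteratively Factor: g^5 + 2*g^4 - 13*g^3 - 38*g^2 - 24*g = (g + 2)*(g^4 - 13*g^2 - 12*g) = (g + 1)*(g + 2)*(g^3 - g^2 - 12*g) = (g + 1)*(g + 2)*(g + 3)*(g^2 - 4*g) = g*(g + 1)*(g + 2)*(g + 3)*(g - 4)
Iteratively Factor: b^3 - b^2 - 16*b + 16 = (b - 1)*(b^2 - 16) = (b - 1)*(b + 4)*(b - 4)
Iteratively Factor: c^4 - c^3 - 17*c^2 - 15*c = (c)*(c^3 - c^2 - 17*c - 15) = c*(c - 5)*(c^2 + 4*c + 3) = c*(c - 5)*(c + 1)*(c + 3)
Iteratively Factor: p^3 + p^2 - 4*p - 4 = (p + 1)*(p^2 - 4) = (p - 2)*(p + 1)*(p + 2)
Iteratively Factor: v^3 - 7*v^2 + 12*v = (v)*(v^2 - 7*v + 12) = v*(v - 4)*(v - 3)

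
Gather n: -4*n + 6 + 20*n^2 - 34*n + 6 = 20*n^2 - 38*n + 12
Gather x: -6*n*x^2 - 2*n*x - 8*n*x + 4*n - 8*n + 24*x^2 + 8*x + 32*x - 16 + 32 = -4*n + x^2*(24 - 6*n) + x*(40 - 10*n) + 16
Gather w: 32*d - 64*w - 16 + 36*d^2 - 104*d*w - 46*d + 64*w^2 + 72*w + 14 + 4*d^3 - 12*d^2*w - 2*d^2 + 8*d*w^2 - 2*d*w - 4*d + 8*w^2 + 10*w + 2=4*d^3 + 34*d^2 - 18*d + w^2*(8*d + 72) + w*(-12*d^2 - 106*d + 18)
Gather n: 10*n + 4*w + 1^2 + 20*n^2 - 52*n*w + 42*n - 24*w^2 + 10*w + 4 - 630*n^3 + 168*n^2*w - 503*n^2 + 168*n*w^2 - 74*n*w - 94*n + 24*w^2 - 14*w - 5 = -630*n^3 + n^2*(168*w - 483) + n*(168*w^2 - 126*w - 42)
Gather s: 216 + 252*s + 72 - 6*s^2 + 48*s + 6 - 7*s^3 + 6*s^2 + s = -7*s^3 + 301*s + 294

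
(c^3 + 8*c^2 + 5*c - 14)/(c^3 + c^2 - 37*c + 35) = (c + 2)/(c - 5)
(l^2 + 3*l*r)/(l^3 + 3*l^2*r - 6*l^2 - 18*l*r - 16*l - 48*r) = l/(l^2 - 6*l - 16)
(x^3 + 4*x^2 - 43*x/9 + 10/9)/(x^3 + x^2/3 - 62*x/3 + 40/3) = (x - 1/3)/(x - 4)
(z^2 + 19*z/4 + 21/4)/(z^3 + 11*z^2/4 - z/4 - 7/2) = (z + 3)/(z^2 + z - 2)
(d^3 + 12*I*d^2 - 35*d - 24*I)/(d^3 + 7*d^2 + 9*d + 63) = (d^2 + 9*I*d - 8)/(d^2 + d*(7 - 3*I) - 21*I)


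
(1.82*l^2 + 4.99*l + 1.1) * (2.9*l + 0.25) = 5.278*l^3 + 14.926*l^2 + 4.4375*l + 0.275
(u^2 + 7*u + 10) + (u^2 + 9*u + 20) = 2*u^2 + 16*u + 30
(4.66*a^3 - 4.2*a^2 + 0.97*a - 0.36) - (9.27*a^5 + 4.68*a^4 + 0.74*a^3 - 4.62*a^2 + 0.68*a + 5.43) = -9.27*a^5 - 4.68*a^4 + 3.92*a^3 + 0.42*a^2 + 0.29*a - 5.79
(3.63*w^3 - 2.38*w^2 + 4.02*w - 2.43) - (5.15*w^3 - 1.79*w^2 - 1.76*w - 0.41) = -1.52*w^3 - 0.59*w^2 + 5.78*w - 2.02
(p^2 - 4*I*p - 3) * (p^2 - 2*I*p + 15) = p^4 - 6*I*p^3 + 4*p^2 - 54*I*p - 45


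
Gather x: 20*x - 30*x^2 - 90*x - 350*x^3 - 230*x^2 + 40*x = -350*x^3 - 260*x^2 - 30*x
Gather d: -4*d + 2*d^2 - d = 2*d^2 - 5*d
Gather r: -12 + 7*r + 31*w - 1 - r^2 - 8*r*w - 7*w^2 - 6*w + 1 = -r^2 + r*(7 - 8*w) - 7*w^2 + 25*w - 12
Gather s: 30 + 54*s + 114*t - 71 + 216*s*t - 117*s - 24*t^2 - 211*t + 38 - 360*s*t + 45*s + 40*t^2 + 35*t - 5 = s*(-144*t - 18) + 16*t^2 - 62*t - 8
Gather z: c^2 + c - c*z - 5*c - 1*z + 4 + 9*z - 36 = c^2 - 4*c + z*(8 - c) - 32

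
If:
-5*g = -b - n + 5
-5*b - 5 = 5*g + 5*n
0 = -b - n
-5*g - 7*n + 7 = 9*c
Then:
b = -n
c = 4/3 - 7*n/9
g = -1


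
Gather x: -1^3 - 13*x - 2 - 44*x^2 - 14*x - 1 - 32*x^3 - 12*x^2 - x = -32*x^3 - 56*x^2 - 28*x - 4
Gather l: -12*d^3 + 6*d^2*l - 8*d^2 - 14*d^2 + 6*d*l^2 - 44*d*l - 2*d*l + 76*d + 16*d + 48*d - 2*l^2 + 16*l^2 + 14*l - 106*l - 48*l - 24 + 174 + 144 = -12*d^3 - 22*d^2 + 140*d + l^2*(6*d + 14) + l*(6*d^2 - 46*d - 140) + 294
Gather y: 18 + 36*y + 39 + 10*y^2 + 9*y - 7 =10*y^2 + 45*y + 50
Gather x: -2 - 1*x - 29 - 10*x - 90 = -11*x - 121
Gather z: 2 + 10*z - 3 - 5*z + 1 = 5*z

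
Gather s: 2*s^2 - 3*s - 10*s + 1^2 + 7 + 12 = 2*s^2 - 13*s + 20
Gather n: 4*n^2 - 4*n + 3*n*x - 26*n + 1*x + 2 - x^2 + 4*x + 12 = 4*n^2 + n*(3*x - 30) - x^2 + 5*x + 14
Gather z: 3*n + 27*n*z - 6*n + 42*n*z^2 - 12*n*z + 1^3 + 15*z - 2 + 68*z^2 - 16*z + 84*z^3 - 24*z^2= -3*n + 84*z^3 + z^2*(42*n + 44) + z*(15*n - 1) - 1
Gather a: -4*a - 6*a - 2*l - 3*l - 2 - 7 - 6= -10*a - 5*l - 15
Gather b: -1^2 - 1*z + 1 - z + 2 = 2 - 2*z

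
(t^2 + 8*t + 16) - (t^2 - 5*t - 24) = 13*t + 40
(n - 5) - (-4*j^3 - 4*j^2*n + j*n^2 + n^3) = 4*j^3 + 4*j^2*n - j*n^2 - n^3 + n - 5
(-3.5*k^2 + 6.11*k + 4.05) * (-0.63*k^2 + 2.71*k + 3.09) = 2.205*k^4 - 13.3343*k^3 + 3.1916*k^2 + 29.8554*k + 12.5145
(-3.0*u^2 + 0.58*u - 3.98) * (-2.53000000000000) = 7.59*u^2 - 1.4674*u + 10.0694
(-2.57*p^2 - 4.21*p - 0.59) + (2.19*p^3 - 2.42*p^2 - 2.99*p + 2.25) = 2.19*p^3 - 4.99*p^2 - 7.2*p + 1.66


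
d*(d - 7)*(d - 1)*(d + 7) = d^4 - d^3 - 49*d^2 + 49*d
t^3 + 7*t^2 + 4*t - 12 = (t - 1)*(t + 2)*(t + 6)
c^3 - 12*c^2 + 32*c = c*(c - 8)*(c - 4)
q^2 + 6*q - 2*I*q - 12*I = (q + 6)*(q - 2*I)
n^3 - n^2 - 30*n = n*(n - 6)*(n + 5)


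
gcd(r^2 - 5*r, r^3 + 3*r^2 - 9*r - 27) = 1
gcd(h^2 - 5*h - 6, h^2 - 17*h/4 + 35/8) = 1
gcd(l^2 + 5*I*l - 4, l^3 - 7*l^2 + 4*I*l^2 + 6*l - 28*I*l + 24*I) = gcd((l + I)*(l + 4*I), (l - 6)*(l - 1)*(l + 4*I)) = l + 4*I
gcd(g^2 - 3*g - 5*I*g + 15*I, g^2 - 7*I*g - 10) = g - 5*I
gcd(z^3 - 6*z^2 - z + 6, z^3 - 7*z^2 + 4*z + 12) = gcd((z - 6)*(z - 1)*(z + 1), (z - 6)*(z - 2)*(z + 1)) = z^2 - 5*z - 6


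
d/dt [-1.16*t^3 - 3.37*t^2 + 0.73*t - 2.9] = -3.48*t^2 - 6.74*t + 0.73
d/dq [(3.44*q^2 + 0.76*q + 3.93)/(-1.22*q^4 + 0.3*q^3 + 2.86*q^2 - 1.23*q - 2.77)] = (8.3936*q^5 + 1.7496*q^4 + 18.7224*q^3 - 9.9418*q^2 - 41.5372*q + 2.7287)/(1.4884*q^8 - 0.732*q^7 - 6.8884*q^6 + 4.7172*q^5 + 14.2004*q^4 - 8.6976*q^3 - 14.3315*q^2 + 6.8142*q + 7.6729)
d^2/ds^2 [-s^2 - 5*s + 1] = -2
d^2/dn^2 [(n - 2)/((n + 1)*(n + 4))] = 2*(n^3 - 6*n^2 - 42*n - 62)/(n^6 + 15*n^5 + 87*n^4 + 245*n^3 + 348*n^2 + 240*n + 64)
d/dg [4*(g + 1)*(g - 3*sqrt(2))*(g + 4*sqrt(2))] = 12*g^2 + 8*g + 8*sqrt(2)*g - 96 + 4*sqrt(2)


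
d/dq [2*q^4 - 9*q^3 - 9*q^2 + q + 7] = 8*q^3 - 27*q^2 - 18*q + 1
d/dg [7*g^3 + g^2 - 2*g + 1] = 21*g^2 + 2*g - 2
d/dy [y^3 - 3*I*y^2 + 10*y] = 3*y^2 - 6*I*y + 10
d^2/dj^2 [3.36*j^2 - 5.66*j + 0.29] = 6.72000000000000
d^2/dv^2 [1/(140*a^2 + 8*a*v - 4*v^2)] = (35*a^2 + 2*a*v - v^2 + 4*(a - v)^2)/(2*(35*a^2 + 2*a*v - v^2)^3)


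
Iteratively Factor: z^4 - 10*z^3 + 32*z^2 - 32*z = (z)*(z^3 - 10*z^2 + 32*z - 32) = z*(z - 4)*(z^2 - 6*z + 8) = z*(z - 4)^2*(z - 2)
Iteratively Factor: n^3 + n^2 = (n)*(n^2 + n) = n*(n + 1)*(n)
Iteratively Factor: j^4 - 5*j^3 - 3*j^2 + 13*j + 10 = (j + 1)*(j^3 - 6*j^2 + 3*j + 10) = (j - 5)*(j + 1)*(j^2 - j - 2) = (j - 5)*(j - 2)*(j + 1)*(j + 1)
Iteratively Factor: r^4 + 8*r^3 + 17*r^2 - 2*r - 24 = (r + 3)*(r^3 + 5*r^2 + 2*r - 8) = (r + 3)*(r + 4)*(r^2 + r - 2) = (r + 2)*(r + 3)*(r + 4)*(r - 1)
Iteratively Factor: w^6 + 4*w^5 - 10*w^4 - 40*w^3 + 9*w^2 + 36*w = (w - 3)*(w^5 + 7*w^4 + 11*w^3 - 7*w^2 - 12*w) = w*(w - 3)*(w^4 + 7*w^3 + 11*w^2 - 7*w - 12) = w*(w - 3)*(w - 1)*(w^3 + 8*w^2 + 19*w + 12) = w*(w - 3)*(w - 1)*(w + 1)*(w^2 + 7*w + 12) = w*(w - 3)*(w - 1)*(w + 1)*(w + 3)*(w + 4)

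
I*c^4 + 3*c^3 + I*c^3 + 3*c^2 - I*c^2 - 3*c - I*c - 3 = (c - 1)*(c + 1)*(c - 3*I)*(I*c + I)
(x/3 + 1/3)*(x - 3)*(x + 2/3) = x^3/3 - 4*x^2/9 - 13*x/9 - 2/3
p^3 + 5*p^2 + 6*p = p*(p + 2)*(p + 3)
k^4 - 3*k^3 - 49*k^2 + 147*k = k*(k - 7)*(k - 3)*(k + 7)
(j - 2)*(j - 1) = j^2 - 3*j + 2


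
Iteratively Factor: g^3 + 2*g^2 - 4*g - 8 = (g + 2)*(g^2 - 4) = (g + 2)^2*(g - 2)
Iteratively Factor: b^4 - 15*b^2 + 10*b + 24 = (b + 1)*(b^3 - b^2 - 14*b + 24) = (b + 1)*(b + 4)*(b^2 - 5*b + 6) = (b - 2)*(b + 1)*(b + 4)*(b - 3)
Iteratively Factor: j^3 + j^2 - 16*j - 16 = (j + 1)*(j^2 - 16) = (j - 4)*(j + 1)*(j + 4)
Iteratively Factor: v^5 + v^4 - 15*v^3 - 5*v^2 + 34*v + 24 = (v + 1)*(v^4 - 15*v^2 + 10*v + 24) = (v - 3)*(v + 1)*(v^3 + 3*v^2 - 6*v - 8) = (v - 3)*(v + 1)^2*(v^2 + 2*v - 8) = (v - 3)*(v - 2)*(v + 1)^2*(v + 4)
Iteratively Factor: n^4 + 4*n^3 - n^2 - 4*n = (n + 1)*(n^3 + 3*n^2 - 4*n) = (n + 1)*(n + 4)*(n^2 - n) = (n - 1)*(n + 1)*(n + 4)*(n)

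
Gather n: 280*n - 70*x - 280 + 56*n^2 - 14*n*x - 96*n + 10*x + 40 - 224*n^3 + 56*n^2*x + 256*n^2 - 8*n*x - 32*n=-224*n^3 + n^2*(56*x + 312) + n*(152 - 22*x) - 60*x - 240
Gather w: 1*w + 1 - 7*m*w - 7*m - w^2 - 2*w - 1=-7*m - w^2 + w*(-7*m - 1)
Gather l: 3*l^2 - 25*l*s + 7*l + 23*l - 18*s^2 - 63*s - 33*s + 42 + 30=3*l^2 + l*(30 - 25*s) - 18*s^2 - 96*s + 72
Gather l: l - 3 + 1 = l - 2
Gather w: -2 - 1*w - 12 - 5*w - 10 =-6*w - 24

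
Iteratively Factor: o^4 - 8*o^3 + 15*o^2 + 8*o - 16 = (o - 1)*(o^3 - 7*o^2 + 8*o + 16) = (o - 4)*(o - 1)*(o^2 - 3*o - 4) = (o - 4)*(o - 1)*(o + 1)*(o - 4)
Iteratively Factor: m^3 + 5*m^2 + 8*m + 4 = (m + 2)*(m^2 + 3*m + 2) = (m + 1)*(m + 2)*(m + 2)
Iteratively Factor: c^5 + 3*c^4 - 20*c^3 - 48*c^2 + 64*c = (c - 1)*(c^4 + 4*c^3 - 16*c^2 - 64*c) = (c - 1)*(c + 4)*(c^3 - 16*c) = c*(c - 1)*(c + 4)*(c^2 - 16) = c*(c - 4)*(c - 1)*(c + 4)*(c + 4)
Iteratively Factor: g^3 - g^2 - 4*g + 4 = (g + 2)*(g^2 - 3*g + 2) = (g - 2)*(g + 2)*(g - 1)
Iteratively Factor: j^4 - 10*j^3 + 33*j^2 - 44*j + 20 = (j - 1)*(j^3 - 9*j^2 + 24*j - 20) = (j - 2)*(j - 1)*(j^2 - 7*j + 10) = (j - 2)^2*(j - 1)*(j - 5)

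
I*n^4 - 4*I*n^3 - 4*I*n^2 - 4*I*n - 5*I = (n - 5)*(n - I)*(n + I)*(I*n + I)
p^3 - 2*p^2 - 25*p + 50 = (p - 5)*(p - 2)*(p + 5)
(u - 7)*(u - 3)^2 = u^3 - 13*u^2 + 51*u - 63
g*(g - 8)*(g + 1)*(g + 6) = g^4 - g^3 - 50*g^2 - 48*g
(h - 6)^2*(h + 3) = h^3 - 9*h^2 + 108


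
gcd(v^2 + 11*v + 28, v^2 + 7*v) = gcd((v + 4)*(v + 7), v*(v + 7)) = v + 7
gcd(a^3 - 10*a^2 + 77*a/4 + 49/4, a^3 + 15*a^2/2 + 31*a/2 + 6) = a + 1/2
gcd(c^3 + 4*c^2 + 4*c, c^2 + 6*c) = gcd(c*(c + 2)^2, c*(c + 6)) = c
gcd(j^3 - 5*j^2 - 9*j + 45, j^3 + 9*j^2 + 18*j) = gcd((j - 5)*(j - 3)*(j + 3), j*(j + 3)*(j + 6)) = j + 3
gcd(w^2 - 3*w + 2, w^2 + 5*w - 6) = w - 1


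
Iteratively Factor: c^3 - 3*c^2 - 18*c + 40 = (c - 5)*(c^2 + 2*c - 8) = (c - 5)*(c - 2)*(c + 4)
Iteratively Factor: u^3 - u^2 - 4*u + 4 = (u + 2)*(u^2 - 3*u + 2) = (u - 2)*(u + 2)*(u - 1)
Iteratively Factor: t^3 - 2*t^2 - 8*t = (t + 2)*(t^2 - 4*t) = t*(t + 2)*(t - 4)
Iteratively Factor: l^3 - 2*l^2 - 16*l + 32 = (l - 2)*(l^2 - 16) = (l - 4)*(l - 2)*(l + 4)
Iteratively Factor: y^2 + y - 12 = (y + 4)*(y - 3)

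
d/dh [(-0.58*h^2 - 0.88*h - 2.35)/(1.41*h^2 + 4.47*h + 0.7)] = (-1.3518*h^2 + 5.815*h + 9.8885)/(1.9881*h^4 + 12.6054*h^3 + 21.9549*h^2 + 6.258*h + 0.49)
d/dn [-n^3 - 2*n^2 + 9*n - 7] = -3*n^2 - 4*n + 9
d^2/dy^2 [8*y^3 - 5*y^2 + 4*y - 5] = 48*y - 10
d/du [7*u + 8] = 7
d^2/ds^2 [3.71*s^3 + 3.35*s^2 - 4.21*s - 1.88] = 22.26*s + 6.7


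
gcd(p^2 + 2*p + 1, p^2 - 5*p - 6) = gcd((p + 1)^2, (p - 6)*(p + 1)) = p + 1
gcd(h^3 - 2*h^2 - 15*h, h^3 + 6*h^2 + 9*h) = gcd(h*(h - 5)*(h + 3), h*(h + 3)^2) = h^2 + 3*h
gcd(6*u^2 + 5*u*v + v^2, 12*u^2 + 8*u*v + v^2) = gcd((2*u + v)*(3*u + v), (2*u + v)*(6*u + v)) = 2*u + v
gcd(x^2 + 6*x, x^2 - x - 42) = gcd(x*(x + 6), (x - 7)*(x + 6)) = x + 6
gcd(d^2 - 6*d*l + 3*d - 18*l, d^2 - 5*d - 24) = d + 3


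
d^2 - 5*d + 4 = (d - 4)*(d - 1)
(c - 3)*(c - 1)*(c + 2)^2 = c^4 - 9*c^2 - 4*c + 12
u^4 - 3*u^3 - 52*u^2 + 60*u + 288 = (u - 8)*(u - 3)*(u + 2)*(u + 6)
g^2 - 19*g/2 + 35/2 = (g - 7)*(g - 5/2)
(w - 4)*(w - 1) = w^2 - 5*w + 4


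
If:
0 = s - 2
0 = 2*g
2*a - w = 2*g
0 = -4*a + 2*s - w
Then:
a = 2/3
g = 0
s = 2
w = 4/3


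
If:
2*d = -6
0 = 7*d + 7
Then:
No Solution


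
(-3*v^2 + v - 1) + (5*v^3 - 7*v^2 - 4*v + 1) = 5*v^3 - 10*v^2 - 3*v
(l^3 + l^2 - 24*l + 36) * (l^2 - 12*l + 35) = l^5 - 11*l^4 - l^3 + 359*l^2 - 1272*l + 1260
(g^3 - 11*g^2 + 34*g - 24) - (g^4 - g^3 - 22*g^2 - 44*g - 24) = -g^4 + 2*g^3 + 11*g^2 + 78*g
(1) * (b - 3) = b - 3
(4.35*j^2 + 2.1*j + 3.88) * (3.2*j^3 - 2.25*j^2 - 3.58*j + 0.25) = 13.92*j^5 - 3.0675*j^4 - 7.882*j^3 - 15.1605*j^2 - 13.3654*j + 0.97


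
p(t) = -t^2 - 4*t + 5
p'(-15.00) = 26.00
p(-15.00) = -160.00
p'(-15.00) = 26.00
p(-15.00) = -160.00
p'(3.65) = -11.30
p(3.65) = -22.92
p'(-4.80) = 5.60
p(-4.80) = 1.16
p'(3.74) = -11.48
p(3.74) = -23.95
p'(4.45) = -12.90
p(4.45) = -32.60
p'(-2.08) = 0.16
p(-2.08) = 8.99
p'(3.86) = -11.72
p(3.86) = -25.34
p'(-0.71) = -2.58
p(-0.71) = 7.34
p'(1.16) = -6.32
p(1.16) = -0.99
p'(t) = -2*t - 4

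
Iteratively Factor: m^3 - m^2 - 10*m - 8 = (m + 1)*(m^2 - 2*m - 8) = (m - 4)*(m + 1)*(m + 2)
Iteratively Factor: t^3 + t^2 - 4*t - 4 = (t + 1)*(t^2 - 4) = (t - 2)*(t + 1)*(t + 2)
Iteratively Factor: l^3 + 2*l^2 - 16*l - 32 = (l + 2)*(l^2 - 16) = (l - 4)*(l + 2)*(l + 4)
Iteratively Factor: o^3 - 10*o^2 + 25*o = (o - 5)*(o^2 - 5*o) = (o - 5)^2*(o)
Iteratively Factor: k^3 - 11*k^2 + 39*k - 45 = (k - 5)*(k^2 - 6*k + 9) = (k - 5)*(k - 3)*(k - 3)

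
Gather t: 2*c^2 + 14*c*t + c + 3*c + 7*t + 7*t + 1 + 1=2*c^2 + 4*c + t*(14*c + 14) + 2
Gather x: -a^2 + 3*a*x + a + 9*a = -a^2 + 3*a*x + 10*a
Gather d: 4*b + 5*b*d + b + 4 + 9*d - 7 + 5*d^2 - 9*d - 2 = 5*b*d + 5*b + 5*d^2 - 5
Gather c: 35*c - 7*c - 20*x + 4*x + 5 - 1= 28*c - 16*x + 4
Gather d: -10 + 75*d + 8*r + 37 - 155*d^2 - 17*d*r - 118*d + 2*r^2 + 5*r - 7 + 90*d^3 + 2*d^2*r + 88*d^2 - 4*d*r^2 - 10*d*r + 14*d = 90*d^3 + d^2*(2*r - 67) + d*(-4*r^2 - 27*r - 29) + 2*r^2 + 13*r + 20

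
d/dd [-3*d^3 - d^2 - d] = -9*d^2 - 2*d - 1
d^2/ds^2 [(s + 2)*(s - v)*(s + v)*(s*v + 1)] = 12*s^2*v + 12*s*v + 6*s - 2*v^3 + 4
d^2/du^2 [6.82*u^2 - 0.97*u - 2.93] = 13.6400000000000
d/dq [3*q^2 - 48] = 6*q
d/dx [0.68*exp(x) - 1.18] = 0.68*exp(x)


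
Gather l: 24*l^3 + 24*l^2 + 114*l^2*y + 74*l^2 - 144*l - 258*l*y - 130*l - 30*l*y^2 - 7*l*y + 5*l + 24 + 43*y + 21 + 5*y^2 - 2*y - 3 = 24*l^3 + l^2*(114*y + 98) + l*(-30*y^2 - 265*y - 269) + 5*y^2 + 41*y + 42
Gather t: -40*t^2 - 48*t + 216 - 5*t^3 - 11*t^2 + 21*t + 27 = -5*t^3 - 51*t^2 - 27*t + 243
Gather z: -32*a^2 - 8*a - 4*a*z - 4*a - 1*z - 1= -32*a^2 - 12*a + z*(-4*a - 1) - 1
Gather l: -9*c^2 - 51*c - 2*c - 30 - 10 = -9*c^2 - 53*c - 40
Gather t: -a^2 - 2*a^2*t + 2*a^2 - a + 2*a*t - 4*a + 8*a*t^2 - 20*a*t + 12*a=a^2 + 8*a*t^2 + 7*a + t*(-2*a^2 - 18*a)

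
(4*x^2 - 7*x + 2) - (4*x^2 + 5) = -7*x - 3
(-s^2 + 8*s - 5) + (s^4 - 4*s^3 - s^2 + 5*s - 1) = s^4 - 4*s^3 - 2*s^2 + 13*s - 6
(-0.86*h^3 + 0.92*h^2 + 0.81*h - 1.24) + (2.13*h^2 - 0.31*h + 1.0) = -0.86*h^3 + 3.05*h^2 + 0.5*h - 0.24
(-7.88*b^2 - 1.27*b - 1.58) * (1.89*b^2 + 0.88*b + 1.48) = -14.8932*b^4 - 9.3347*b^3 - 15.7662*b^2 - 3.27*b - 2.3384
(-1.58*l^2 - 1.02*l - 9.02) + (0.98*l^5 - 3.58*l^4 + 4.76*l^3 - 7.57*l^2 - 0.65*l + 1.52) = 0.98*l^5 - 3.58*l^4 + 4.76*l^3 - 9.15*l^2 - 1.67*l - 7.5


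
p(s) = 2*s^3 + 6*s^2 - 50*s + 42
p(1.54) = -13.47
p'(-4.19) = 5.06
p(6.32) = 470.53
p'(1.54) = -17.29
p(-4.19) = 209.72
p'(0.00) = -50.00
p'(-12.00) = 670.00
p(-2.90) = 188.68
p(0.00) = 42.00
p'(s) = 6*s^2 + 12*s - 50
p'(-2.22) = -47.07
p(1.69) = -15.71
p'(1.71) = -11.94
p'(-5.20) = 49.84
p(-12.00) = -1950.00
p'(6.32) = 265.49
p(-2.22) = 160.69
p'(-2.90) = -34.34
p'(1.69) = -12.58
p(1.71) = -15.95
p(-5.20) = 183.02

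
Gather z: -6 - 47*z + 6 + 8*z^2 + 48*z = 8*z^2 + z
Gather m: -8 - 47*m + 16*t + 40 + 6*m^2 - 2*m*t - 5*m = 6*m^2 + m*(-2*t - 52) + 16*t + 32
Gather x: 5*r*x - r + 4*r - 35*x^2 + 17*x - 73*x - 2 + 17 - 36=3*r - 35*x^2 + x*(5*r - 56) - 21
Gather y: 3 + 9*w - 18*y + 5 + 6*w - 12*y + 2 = 15*w - 30*y + 10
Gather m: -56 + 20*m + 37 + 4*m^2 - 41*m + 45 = 4*m^2 - 21*m + 26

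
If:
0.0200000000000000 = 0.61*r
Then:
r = 0.03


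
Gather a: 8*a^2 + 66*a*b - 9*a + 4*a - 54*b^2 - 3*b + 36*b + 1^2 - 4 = 8*a^2 + a*(66*b - 5) - 54*b^2 + 33*b - 3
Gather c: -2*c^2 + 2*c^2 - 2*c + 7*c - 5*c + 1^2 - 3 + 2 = 0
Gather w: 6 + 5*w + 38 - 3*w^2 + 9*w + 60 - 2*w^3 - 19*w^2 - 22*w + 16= -2*w^3 - 22*w^2 - 8*w + 120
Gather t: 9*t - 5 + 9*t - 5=18*t - 10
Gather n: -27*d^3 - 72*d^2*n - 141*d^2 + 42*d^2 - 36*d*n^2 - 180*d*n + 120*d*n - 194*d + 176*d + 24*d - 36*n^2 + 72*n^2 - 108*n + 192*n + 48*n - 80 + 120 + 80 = -27*d^3 - 99*d^2 + 6*d + n^2*(36 - 36*d) + n*(-72*d^2 - 60*d + 132) + 120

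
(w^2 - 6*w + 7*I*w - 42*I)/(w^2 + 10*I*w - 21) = (w - 6)/(w + 3*I)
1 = 1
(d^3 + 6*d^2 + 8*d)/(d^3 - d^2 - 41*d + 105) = d*(d^2 + 6*d + 8)/(d^3 - d^2 - 41*d + 105)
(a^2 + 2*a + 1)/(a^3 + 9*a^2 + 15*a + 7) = 1/(a + 7)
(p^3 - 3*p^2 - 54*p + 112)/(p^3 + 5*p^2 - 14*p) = (p - 8)/p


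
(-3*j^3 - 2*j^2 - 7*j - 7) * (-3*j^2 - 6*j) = 9*j^5 + 24*j^4 + 33*j^3 + 63*j^2 + 42*j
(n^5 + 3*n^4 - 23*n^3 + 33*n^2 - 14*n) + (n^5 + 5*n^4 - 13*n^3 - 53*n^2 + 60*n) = 2*n^5 + 8*n^4 - 36*n^3 - 20*n^2 + 46*n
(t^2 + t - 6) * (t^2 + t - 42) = t^4 + 2*t^3 - 47*t^2 - 48*t + 252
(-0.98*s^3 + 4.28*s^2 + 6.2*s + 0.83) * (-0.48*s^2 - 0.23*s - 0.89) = 0.4704*s^5 - 1.829*s^4 - 3.0882*s^3 - 5.6336*s^2 - 5.7089*s - 0.7387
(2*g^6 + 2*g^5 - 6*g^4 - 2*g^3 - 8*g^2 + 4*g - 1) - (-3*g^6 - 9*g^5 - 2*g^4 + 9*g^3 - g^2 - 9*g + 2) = 5*g^6 + 11*g^5 - 4*g^4 - 11*g^3 - 7*g^2 + 13*g - 3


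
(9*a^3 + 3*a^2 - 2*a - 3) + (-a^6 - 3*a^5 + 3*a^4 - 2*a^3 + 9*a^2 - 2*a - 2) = -a^6 - 3*a^5 + 3*a^4 + 7*a^3 + 12*a^2 - 4*a - 5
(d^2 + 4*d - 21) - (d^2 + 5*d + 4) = -d - 25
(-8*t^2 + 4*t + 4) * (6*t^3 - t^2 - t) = -48*t^5 + 32*t^4 + 28*t^3 - 8*t^2 - 4*t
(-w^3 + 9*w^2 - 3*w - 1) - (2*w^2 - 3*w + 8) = -w^3 + 7*w^2 - 9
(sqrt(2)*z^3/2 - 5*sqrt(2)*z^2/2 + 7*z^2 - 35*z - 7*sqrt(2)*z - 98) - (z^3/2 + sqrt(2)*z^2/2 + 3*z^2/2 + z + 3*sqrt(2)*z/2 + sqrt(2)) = -z^3/2 + sqrt(2)*z^3/2 - 3*sqrt(2)*z^2 + 11*z^2/2 - 36*z - 17*sqrt(2)*z/2 - 98 - sqrt(2)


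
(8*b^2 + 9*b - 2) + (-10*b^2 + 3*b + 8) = -2*b^2 + 12*b + 6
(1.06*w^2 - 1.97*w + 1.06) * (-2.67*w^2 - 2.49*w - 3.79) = -2.8302*w^4 + 2.6205*w^3 - 1.9423*w^2 + 4.8269*w - 4.0174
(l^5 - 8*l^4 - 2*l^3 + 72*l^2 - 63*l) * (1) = l^5 - 8*l^4 - 2*l^3 + 72*l^2 - 63*l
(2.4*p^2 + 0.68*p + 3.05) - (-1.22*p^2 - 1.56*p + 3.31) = 3.62*p^2 + 2.24*p - 0.26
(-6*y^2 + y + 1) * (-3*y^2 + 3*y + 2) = 18*y^4 - 21*y^3 - 12*y^2 + 5*y + 2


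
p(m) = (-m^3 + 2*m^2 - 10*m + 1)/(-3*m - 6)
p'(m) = (-3*m^2 + 4*m - 10)/(-3*m - 6) + 3*(-m^3 + 2*m^2 - 10*m + 1)/(-3*m - 6)^2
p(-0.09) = -0.33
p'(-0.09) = 1.99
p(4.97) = 5.84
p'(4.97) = 2.23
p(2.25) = 1.79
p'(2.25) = 0.85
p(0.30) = 0.27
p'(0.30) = 1.20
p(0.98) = 0.87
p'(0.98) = 0.71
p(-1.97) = -401.19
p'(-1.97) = 13701.06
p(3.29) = 2.89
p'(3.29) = 1.30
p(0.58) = 0.56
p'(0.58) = 0.91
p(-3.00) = 25.33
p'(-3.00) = 9.00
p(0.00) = -0.17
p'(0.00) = 1.75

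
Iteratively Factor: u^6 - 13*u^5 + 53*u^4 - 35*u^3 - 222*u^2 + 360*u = (u - 3)*(u^5 - 10*u^4 + 23*u^3 + 34*u^2 - 120*u) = (u - 4)*(u - 3)*(u^4 - 6*u^3 - u^2 + 30*u) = (u - 4)*(u - 3)*(u + 2)*(u^3 - 8*u^2 + 15*u) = (u - 5)*(u - 4)*(u - 3)*(u + 2)*(u^2 - 3*u) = (u - 5)*(u - 4)*(u - 3)^2*(u + 2)*(u)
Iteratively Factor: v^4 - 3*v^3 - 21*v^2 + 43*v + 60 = (v - 3)*(v^3 - 21*v - 20) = (v - 3)*(v + 1)*(v^2 - v - 20) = (v - 3)*(v + 1)*(v + 4)*(v - 5)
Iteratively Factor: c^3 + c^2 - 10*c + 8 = (c - 1)*(c^2 + 2*c - 8) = (c - 2)*(c - 1)*(c + 4)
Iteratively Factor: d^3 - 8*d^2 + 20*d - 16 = (d - 4)*(d^2 - 4*d + 4) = (d - 4)*(d - 2)*(d - 2)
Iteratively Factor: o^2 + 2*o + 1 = (o + 1)*(o + 1)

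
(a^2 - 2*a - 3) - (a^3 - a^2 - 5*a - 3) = -a^3 + 2*a^2 + 3*a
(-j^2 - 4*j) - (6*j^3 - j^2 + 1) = -6*j^3 - 4*j - 1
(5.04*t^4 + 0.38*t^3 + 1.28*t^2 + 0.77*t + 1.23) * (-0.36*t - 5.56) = -1.8144*t^5 - 28.1592*t^4 - 2.5736*t^3 - 7.394*t^2 - 4.724*t - 6.8388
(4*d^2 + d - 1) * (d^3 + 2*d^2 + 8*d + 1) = 4*d^5 + 9*d^4 + 33*d^3 + 10*d^2 - 7*d - 1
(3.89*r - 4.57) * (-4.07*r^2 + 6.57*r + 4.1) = -15.8323*r^3 + 44.1572*r^2 - 14.0759*r - 18.737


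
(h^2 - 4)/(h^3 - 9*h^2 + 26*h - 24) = (h + 2)/(h^2 - 7*h + 12)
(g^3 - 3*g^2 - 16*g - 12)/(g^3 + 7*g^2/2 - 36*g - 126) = 2*(g^2 + 3*g + 2)/(2*g^2 + 19*g + 42)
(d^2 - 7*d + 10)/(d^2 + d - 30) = (d - 2)/(d + 6)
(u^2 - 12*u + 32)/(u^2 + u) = (u^2 - 12*u + 32)/(u*(u + 1))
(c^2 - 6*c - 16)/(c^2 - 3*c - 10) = (c - 8)/(c - 5)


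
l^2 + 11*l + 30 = (l + 5)*(l + 6)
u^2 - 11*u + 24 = (u - 8)*(u - 3)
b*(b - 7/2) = b^2 - 7*b/2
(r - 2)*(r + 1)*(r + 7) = r^3 + 6*r^2 - 9*r - 14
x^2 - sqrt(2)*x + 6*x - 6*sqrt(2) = (x + 6)*(x - sqrt(2))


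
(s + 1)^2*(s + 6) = s^3 + 8*s^2 + 13*s + 6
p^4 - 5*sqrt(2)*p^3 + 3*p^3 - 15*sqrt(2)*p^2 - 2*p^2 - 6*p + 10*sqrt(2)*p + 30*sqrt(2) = (p + 3)*(p - 5*sqrt(2))*(p - sqrt(2))*(p + sqrt(2))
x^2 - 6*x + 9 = (x - 3)^2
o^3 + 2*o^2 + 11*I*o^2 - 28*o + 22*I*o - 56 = (o + 2)*(o + 4*I)*(o + 7*I)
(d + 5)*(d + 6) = d^2 + 11*d + 30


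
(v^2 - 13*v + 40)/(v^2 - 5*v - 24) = (v - 5)/(v + 3)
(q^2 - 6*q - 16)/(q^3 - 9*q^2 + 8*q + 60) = (q - 8)/(q^2 - 11*q + 30)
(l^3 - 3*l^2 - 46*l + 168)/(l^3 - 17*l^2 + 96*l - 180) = (l^2 + 3*l - 28)/(l^2 - 11*l + 30)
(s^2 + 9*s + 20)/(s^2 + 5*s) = (s + 4)/s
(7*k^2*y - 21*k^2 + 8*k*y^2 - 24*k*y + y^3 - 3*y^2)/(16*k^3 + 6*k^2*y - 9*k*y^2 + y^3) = (7*k*y - 21*k + y^2 - 3*y)/(16*k^2 - 10*k*y + y^2)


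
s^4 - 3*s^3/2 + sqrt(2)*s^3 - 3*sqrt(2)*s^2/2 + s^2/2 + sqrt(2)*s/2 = s*(s - 1)*(s - 1/2)*(s + sqrt(2))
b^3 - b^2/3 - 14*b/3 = b*(b - 7/3)*(b + 2)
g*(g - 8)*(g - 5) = g^3 - 13*g^2 + 40*g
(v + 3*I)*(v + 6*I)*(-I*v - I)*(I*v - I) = v^4 + 9*I*v^3 - 19*v^2 - 9*I*v + 18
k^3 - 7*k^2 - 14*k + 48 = (k - 8)*(k - 2)*(k + 3)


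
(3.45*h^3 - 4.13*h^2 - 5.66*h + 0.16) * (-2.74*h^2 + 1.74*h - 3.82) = -9.453*h^5 + 17.3192*h^4 - 4.8568*h^3 + 5.4898*h^2 + 21.8996*h - 0.6112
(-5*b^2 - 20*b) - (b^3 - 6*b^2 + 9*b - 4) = -b^3 + b^2 - 29*b + 4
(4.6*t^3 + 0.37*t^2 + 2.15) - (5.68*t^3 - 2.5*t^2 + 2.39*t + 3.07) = -1.08*t^3 + 2.87*t^2 - 2.39*t - 0.92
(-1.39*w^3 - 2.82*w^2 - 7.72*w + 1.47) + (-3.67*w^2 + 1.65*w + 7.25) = -1.39*w^3 - 6.49*w^2 - 6.07*w + 8.72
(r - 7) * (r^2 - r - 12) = r^3 - 8*r^2 - 5*r + 84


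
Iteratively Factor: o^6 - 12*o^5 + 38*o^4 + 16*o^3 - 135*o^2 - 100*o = (o)*(o^5 - 12*o^4 + 38*o^3 + 16*o^2 - 135*o - 100) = o*(o + 1)*(o^4 - 13*o^3 + 51*o^2 - 35*o - 100) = o*(o - 5)*(o + 1)*(o^3 - 8*o^2 + 11*o + 20) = o*(o - 5)*(o + 1)^2*(o^2 - 9*o + 20) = o*(o - 5)^2*(o + 1)^2*(o - 4)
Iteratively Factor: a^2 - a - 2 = (a + 1)*(a - 2)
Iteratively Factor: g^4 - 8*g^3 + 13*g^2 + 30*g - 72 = (g - 4)*(g^3 - 4*g^2 - 3*g + 18) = (g - 4)*(g - 3)*(g^2 - g - 6) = (g - 4)*(g - 3)^2*(g + 2)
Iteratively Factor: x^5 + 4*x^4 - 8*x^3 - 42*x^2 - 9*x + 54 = (x + 3)*(x^4 + x^3 - 11*x^2 - 9*x + 18) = (x + 3)^2*(x^3 - 2*x^2 - 5*x + 6) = (x - 1)*(x + 3)^2*(x^2 - x - 6) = (x - 3)*(x - 1)*(x + 3)^2*(x + 2)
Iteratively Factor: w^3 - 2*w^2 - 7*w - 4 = (w + 1)*(w^2 - 3*w - 4) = (w + 1)^2*(w - 4)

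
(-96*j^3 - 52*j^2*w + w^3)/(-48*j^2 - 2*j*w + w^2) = 2*j + w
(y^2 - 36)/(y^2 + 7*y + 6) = (y - 6)/(y + 1)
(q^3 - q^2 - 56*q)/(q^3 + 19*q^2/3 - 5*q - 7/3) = 3*q*(q - 8)/(3*q^2 - 2*q - 1)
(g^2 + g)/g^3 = (g + 1)/g^2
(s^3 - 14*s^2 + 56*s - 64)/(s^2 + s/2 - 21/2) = 2*(s^3 - 14*s^2 + 56*s - 64)/(2*s^2 + s - 21)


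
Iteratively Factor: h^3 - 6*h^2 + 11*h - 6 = (h - 1)*(h^2 - 5*h + 6) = (h - 3)*(h - 1)*(h - 2)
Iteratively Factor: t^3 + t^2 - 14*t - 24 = (t + 2)*(t^2 - t - 12) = (t - 4)*(t + 2)*(t + 3)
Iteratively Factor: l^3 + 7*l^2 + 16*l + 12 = (l + 3)*(l^2 + 4*l + 4) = (l + 2)*(l + 3)*(l + 2)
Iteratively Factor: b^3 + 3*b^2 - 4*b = (b)*(b^2 + 3*b - 4) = b*(b + 4)*(b - 1)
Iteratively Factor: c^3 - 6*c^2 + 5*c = (c - 5)*(c^2 - c) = c*(c - 5)*(c - 1)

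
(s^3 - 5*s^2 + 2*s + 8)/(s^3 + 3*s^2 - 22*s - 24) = (s - 2)/(s + 6)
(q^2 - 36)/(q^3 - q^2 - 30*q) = (q + 6)/(q*(q + 5))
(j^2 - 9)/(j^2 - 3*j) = (j + 3)/j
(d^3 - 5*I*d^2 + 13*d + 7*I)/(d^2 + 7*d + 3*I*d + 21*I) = (d^3 - 5*I*d^2 + 13*d + 7*I)/(d^2 + d*(7 + 3*I) + 21*I)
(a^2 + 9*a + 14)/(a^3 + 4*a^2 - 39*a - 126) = (a + 2)/(a^2 - 3*a - 18)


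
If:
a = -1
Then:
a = -1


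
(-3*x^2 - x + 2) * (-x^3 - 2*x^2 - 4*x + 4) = 3*x^5 + 7*x^4 + 12*x^3 - 12*x^2 - 12*x + 8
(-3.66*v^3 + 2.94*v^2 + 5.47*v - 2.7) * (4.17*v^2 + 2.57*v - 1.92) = -15.2622*v^5 + 2.8536*v^4 + 37.3929*v^3 - 2.8459*v^2 - 17.4414*v + 5.184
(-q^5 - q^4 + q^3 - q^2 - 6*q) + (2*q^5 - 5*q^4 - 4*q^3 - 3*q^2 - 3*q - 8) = q^5 - 6*q^4 - 3*q^3 - 4*q^2 - 9*q - 8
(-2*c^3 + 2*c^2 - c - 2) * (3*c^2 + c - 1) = -6*c^5 + 4*c^4 + c^3 - 9*c^2 - c + 2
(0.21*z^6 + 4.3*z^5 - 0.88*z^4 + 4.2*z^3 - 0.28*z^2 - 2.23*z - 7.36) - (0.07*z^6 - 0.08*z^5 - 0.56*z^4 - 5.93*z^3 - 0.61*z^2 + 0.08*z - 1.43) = 0.14*z^6 + 4.38*z^5 - 0.32*z^4 + 10.13*z^3 + 0.33*z^2 - 2.31*z - 5.93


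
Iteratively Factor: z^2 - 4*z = (z - 4)*(z)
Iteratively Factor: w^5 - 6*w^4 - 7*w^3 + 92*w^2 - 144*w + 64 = (w - 4)*(w^4 - 2*w^3 - 15*w^2 + 32*w - 16) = (w - 4)^2*(w^3 + 2*w^2 - 7*w + 4) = (w - 4)^2*(w + 4)*(w^2 - 2*w + 1) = (w - 4)^2*(w - 1)*(w + 4)*(w - 1)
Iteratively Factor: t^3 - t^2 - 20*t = (t)*(t^2 - t - 20) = t*(t - 5)*(t + 4)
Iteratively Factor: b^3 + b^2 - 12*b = (b - 3)*(b^2 + 4*b) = b*(b - 3)*(b + 4)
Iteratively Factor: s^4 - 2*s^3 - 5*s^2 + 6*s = (s)*(s^3 - 2*s^2 - 5*s + 6) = s*(s - 3)*(s^2 + s - 2) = s*(s - 3)*(s + 2)*(s - 1)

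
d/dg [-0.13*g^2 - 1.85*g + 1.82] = -0.26*g - 1.85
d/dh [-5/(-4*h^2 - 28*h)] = 5*(-2*h - 7)/(4*h^2*(h + 7)^2)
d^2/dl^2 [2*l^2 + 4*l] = 4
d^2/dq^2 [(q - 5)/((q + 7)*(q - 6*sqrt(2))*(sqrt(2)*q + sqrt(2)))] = sqrt(2)*((q - 5)*(q + 1)^2*(q + 7)^2 + (q - 5)*(q + 1)^2*(q + 7)*(q - 6*sqrt(2)) + (q - 5)*(q + 1)^2*(q - 6*sqrt(2))^2 + (q - 5)*(q + 1)*(q + 7)^2*(q - 6*sqrt(2)) + (q - 5)*(q + 1)*(q + 7)*(q - 6*sqrt(2))^2 + (q - 5)*(q + 7)^2*(q - 6*sqrt(2))^2 - (q + 1)^2*(q + 7)^2*(q - 6*sqrt(2)) - (q + 1)^2*(q + 7)*(q - 6*sqrt(2))^2 - (q + 1)*(q + 7)^2*(q - 6*sqrt(2))^2)/((q + 1)^3*(q + 7)^3*(q - 6*sqrt(2))^3)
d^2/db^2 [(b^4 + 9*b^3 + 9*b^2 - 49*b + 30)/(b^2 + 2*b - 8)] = 2*(b^6 + 6*b^5 - 12*b^4 - 87*b^3 + 258*b^2 + 732*b + 152)/(b^6 + 6*b^5 - 12*b^4 - 88*b^3 + 96*b^2 + 384*b - 512)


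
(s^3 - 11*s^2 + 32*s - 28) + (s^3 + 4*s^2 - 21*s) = 2*s^3 - 7*s^2 + 11*s - 28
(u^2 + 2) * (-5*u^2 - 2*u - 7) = -5*u^4 - 2*u^3 - 17*u^2 - 4*u - 14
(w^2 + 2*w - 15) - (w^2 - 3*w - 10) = 5*w - 5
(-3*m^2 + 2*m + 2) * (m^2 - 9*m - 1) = -3*m^4 + 29*m^3 - 13*m^2 - 20*m - 2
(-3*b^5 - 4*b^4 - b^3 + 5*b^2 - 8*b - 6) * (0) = 0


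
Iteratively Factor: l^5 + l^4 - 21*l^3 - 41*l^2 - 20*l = (l - 5)*(l^4 + 6*l^3 + 9*l^2 + 4*l) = (l - 5)*(l + 1)*(l^3 + 5*l^2 + 4*l) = l*(l - 5)*(l + 1)*(l^2 + 5*l + 4) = l*(l - 5)*(l + 1)^2*(l + 4)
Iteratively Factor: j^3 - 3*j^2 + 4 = (j - 2)*(j^2 - j - 2) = (j - 2)*(j + 1)*(j - 2)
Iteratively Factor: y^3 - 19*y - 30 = (y + 2)*(y^2 - 2*y - 15) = (y + 2)*(y + 3)*(y - 5)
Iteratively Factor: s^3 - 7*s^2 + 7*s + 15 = (s - 3)*(s^2 - 4*s - 5) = (s - 3)*(s + 1)*(s - 5)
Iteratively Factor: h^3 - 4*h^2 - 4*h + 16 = (h - 2)*(h^2 - 2*h - 8) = (h - 4)*(h - 2)*(h + 2)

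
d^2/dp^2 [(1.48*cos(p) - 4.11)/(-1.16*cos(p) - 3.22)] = (6.66133814775094e-16*cos(p)^3 - 11.058512*cos(p)^2 + 30.696904*cos(p) + 22.117024)/(1.560896*cos(p)^3 + 12.998496*cos(p)^2 + 36.082032*cos(p) + 33.386248)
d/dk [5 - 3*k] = -3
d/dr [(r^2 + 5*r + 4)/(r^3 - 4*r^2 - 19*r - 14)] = (-r^2 - 8*r + 6)/(r^4 - 10*r^3 - 3*r^2 + 140*r + 196)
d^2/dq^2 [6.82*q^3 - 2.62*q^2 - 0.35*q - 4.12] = 40.92*q - 5.24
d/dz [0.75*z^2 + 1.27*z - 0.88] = 1.5*z + 1.27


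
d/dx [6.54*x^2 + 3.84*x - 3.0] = 13.08*x + 3.84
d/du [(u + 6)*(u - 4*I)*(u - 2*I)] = 3*u^2 + 12*u*(1 - I) - 8 - 36*I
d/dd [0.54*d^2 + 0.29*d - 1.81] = 1.08*d + 0.29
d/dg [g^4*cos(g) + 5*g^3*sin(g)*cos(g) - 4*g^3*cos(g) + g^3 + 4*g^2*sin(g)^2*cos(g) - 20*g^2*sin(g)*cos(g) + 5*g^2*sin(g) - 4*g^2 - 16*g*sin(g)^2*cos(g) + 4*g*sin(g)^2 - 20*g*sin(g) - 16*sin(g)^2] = -g^4*sin(g) + 4*sqrt(2)*g^3*sin(g + pi/4) + 5*g^3*cos(2*g) - g^2*sin(g) + 15*g^2*sin(2*g)/2 + 3*g^2*sin(3*g) - 7*g^2*cos(g) - 20*g^2*cos(2*g) + 3*g^2 + 14*g*sin(g) - 16*g*sin(2*g) - 12*g*sin(3*g) - 18*g*cos(g) - 2*g*cos(3*g) - 8*g - 20*sin(g) - 16*sin(2*g) - 4*cos(g) - 2*cos(2*g) + 4*cos(3*g) + 2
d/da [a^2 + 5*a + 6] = 2*a + 5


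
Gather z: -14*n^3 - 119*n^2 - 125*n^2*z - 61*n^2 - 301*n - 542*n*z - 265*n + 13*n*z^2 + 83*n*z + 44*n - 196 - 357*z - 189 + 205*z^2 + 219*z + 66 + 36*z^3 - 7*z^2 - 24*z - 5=-14*n^3 - 180*n^2 - 522*n + 36*z^3 + z^2*(13*n + 198) + z*(-125*n^2 - 459*n - 162) - 324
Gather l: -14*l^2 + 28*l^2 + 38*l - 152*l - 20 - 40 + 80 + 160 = 14*l^2 - 114*l + 180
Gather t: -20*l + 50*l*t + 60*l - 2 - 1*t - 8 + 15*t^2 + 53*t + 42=40*l + 15*t^2 + t*(50*l + 52) + 32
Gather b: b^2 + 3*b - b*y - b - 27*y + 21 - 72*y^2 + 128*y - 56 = b^2 + b*(2 - y) - 72*y^2 + 101*y - 35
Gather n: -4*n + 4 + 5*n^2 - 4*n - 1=5*n^2 - 8*n + 3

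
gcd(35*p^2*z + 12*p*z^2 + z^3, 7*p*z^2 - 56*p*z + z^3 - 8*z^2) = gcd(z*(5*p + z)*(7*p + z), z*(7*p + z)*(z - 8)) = 7*p*z + z^2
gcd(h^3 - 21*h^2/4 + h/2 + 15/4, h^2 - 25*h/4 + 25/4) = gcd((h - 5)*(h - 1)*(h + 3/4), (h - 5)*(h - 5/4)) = h - 5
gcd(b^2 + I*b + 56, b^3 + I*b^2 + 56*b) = b^2 + I*b + 56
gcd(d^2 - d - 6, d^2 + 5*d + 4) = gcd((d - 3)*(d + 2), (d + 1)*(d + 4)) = 1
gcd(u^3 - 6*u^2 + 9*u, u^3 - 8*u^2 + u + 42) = u - 3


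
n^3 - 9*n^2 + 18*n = n*(n - 6)*(n - 3)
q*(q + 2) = q^2 + 2*q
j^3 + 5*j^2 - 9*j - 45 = (j - 3)*(j + 3)*(j + 5)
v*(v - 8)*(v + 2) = v^3 - 6*v^2 - 16*v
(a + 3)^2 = a^2 + 6*a + 9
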